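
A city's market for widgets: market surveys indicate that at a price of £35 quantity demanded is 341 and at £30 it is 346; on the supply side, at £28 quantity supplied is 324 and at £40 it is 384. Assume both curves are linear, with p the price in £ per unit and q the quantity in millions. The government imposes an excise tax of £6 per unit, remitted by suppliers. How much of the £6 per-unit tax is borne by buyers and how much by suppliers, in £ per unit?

Demand slope: (346 − 341)/(30 − 35) = -1, so qd = 376 − p.
Supply slope: (384 − 324)/(40 − 28) = 5, so qs = 5p + 184.
Before the tax: set 376 − p = 5p + 184 → p* = £32, q* = 344.
With the tax collected from suppliers, supply shifts: qs = 5(p − 6) + 184.
Solving gives q = 339 with buyers paying £37 and suppliers receiving £31 (the £6 wedge).
Burden on buyers: £5; on suppliers: £1. (They sum to £6.)
The less price-elastic side of the market bears the larger share of a per-unit tax.

Buyers bear £5 per unit; suppliers bear £1 per unit.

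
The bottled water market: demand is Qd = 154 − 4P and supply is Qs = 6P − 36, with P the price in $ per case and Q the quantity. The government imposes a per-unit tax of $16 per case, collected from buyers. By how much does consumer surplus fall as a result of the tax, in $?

Without the tax, 154 − 4P = 6P − 36 gives 10P = 190, so P* = $19 and Q* = 78.
With the tax collected from buyers, demand (in seller-price terms) shifts: Qd = 154 − 4(P + 16).
Solving gives Q = 39.6 with buyers paying $28.6 and suppliers receiving $12.6 (the $16 wedge).
ΔCS is the trapezoid between Q = 39.6 and Q = 78 of height $9.6: ½ · (78 + 39.6) · 9.6 = $564.48.

Consumer surplus falls by $564.48.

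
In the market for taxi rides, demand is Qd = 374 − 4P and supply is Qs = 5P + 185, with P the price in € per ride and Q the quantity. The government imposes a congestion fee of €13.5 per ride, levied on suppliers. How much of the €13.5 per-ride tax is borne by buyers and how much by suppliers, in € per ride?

Buyers bear €7.5 per ride; suppliers bear €6 per ride.

Before the tax: set 374 − 4P = 5P + 185 → P* = €21, Q* = 290.
With the tax collected from suppliers, supply shifts: Qs = 5(P − 13.5) + 185.
New equilibrium: buyers pay €28.5, suppliers receive €15, Q = 260. (Wedge: Pb − Ps = 13.5.)
Burden on buyers: €7.5; on suppliers: €6. (They sum to €13.5.)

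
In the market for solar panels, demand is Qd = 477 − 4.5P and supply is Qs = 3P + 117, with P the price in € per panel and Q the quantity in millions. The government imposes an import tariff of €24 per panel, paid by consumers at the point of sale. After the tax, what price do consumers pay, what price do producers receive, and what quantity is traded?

Before the tax: set 477 − 4.5P = 3P + 117 → P* = €48, Q* = 261.
With the tax collected from consumers, demand (in seller-price terms) shifts: Qd = 477 − 4.5(P + 24).
Solving gives Q = 217.8 with consumers paying €57.6 and producers receiving €33.6 (the €24 wedge).

Consumers pay €57.6; producers receive €33.6; quantity = 217.8.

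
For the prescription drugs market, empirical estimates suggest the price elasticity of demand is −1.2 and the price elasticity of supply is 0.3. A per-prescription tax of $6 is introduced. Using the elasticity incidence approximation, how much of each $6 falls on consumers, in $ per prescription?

Incidence ratio: consumers' share ≈ εs / (εs + |εd|) = 0.3 / (0.3 + 1.2) = 0.2.
So consumers bear ≈ 0.2 × $6 = $1.2; producers bear $4.8.

Consumers bear ≈ $1.2 per prescription.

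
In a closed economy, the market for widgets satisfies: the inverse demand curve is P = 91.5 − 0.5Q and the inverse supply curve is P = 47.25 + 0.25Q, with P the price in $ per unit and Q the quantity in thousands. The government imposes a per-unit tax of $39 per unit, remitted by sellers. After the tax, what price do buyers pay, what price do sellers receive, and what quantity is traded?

Inverting to Q(P) form: Qd = 183 − 2P; Qs = 4P − 189.
Without the tax, 183 − 2P = 4P − 189 gives 6P = 372, so P* = $62 and Q* = 59.
With the tax collected from sellers, supply shifts: Qs = 4(P − 39) − 189.
New equilibrium: buyers pay $88, sellers receive $49, Q = 7. (Wedge: Pb − Ps = 39.)
The less price-elastic side of the market bears the larger share of a per-unit tax.

Buyers pay $88; sellers receive $49; quantity = 7.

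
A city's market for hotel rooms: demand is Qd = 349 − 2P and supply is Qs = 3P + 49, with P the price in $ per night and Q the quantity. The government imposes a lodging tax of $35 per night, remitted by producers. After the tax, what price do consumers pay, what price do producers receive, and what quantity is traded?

Before the tax: set 349 − 2P = 3P + 49 → P* = $60, Q* = 229.
With the tax collected from producers, supply shifts: Qs = 3(P − 35) + 49.
New equilibrium: consumers pay $81, producers receive $46, Q = 187. (Wedge: Pb − Ps = 35.)

Consumers pay $81; producers receive $46; quantity = 187.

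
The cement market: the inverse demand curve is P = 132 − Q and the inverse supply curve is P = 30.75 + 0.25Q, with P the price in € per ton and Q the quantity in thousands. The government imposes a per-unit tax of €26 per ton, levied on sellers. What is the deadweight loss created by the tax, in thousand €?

Deadweight loss = €270.4 thousand.

Rewrite in direct form: Qd = 132 − P and Qs = 4P − 123.
Before the tax: set 132 − P = 4P − 123 → P* = €51, Q* = 81.
With the tax collected from sellers, supply shifts: Qs = 4(P − 26) − 123.
Solving gives Q = 60.2 with consumers paying €71.8 and sellers receiving €45.8 (the €26 wedge).
Quantity falls by |ΔQ| = |81 − 60.2| = 20.8.
DWL = ½ · t · |ΔQ| = ½ · 26 · 20.8 = €270.4.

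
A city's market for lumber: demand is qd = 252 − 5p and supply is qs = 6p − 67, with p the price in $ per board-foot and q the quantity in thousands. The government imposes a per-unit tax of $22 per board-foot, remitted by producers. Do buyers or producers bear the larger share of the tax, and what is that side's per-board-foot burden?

Buyers bear the larger share: $12 per board-foot.

Before the tax: set 252 − 5p = 6p − 67 → p* = $29, q* = 107.
With the tax collected from producers, supply shifts: qs = 6(p − 22) − 67.
New equilibrium: buyers pay $41, producers receive $19, q = 47. (Wedge: pb − ps = 22.)
Per-board-foot burden: buyers $12, producers $10.
Buyers take the larger share because demand is less price-elastic here (demand slope 5 vs supply slope 6).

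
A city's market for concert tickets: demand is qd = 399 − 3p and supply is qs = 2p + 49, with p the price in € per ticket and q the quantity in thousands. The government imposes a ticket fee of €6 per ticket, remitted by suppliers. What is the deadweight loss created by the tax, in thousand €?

Before the tax: set 399 − 3p = 2p + 49 → p* = €70, q* = 189.
With the tax collected from suppliers, supply shifts: qs = 2(p − 6) + 49.
New equilibrium: buyers pay €72.4, suppliers receive €66.4, q = 181.8. (Wedge: pb − ps = 6.)
Quantity falls by |ΔQ| = |189 − 181.8| = 7.2.
DWL = ½ · t · |ΔQ| = ½ · 6 · 7.2 = €21.6.

Deadweight loss = €21.6 thousand.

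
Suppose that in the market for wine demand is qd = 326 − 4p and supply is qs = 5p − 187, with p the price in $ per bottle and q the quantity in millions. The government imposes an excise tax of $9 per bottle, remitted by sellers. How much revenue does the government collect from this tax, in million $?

Tax revenue = $702 million.

Before the tax: set 326 − 4p = 5p − 187 → p* = $57, q* = 98.
With the tax collected from sellers, supply shifts: qs = 5(p − 9) − 187.
New equilibrium: consumers pay $62, sellers receive $53, q = 78. (Wedge: pb − ps = 9.)
Revenue = t · Q = 9 · 78 = $702.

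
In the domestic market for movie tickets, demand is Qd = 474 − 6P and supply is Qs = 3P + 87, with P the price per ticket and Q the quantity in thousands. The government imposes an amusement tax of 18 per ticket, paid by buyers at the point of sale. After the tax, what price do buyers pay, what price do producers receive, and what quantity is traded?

Before the tax: set 474 − 6P = 3P + 87 → P* = 43, Q* = 216.
With the tax collected from buyers, demand (in seller-price terms) shifts: Qd = 474 − 6(P + 18).
New equilibrium: buyers pay 49, producers receive 31, Q = 180. (Wedge: Pb − Ps = 18.)
The less price-elastic side of the market bears the larger share of a per-unit tax.

Buyers pay 49; producers receive 31; quantity = 180.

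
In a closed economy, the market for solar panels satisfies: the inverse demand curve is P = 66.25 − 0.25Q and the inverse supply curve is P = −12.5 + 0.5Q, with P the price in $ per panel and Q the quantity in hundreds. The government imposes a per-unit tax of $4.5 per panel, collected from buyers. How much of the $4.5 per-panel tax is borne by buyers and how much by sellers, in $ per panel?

Buyers bear $1.5 per panel; sellers bear $3 per panel.

Rewrite in direct form: Qd = 265 − 4P and Qs = 2P + 25.
Without the tax, 265 − 4P = 2P + 25 gives 6P = 240, so P* = $40 and Q* = 105.
With the tax collected from buyers, demand (in seller-price terms) shifts: Qd = 265 − 4(P + 4.5).
New equilibrium: buyers pay $41.5, sellers receive $37, Q = 99. (Wedge: Pb − Ps = 4.5.)
Burden on buyers: $1.5; on sellers: $3. (They sum to $4.5.)
The less price-elastic side of the market bears the larger share of a per-unit tax.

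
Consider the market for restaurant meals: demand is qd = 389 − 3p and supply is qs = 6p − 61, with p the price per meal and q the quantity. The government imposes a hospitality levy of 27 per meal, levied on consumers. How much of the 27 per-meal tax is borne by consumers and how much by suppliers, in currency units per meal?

Before the tax: set 389 − 3p = 6p − 61 → p* = 50, q* = 239.
With the tax collected from consumers, demand (in seller-price terms) shifts: qd = 389 − 3(p + 27).
Solving gives q = 185 with consumers paying 68 and suppliers receiving 41 (the 27 wedge).
Burden on consumers: 18; on suppliers: 9. (They sum to 27.)
The less price-elastic side of the market bears the larger share of a per-unit tax.

Consumers bear 18 per meal; suppliers bear 9 per meal.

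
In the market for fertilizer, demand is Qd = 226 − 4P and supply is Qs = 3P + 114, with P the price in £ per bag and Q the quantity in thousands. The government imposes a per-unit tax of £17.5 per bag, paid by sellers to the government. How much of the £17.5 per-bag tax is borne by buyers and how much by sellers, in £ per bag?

Buyers bear £7.5 per bag; sellers bear £10 per bag.

Before the tax: set 226 − 4P = 3P + 114 → P* = £16, Q* = 162.
With the tax collected from sellers, supply shifts: Qs = 3(P − 17.5) + 114.
Solving gives Q = 132 with buyers paying £23.5 and sellers receiving £6 (the £17.5 wedge).
Burden on buyers: £7.5; on sellers: £10. (They sum to £17.5.)
The less price-elastic side of the market bears the larger share of a per-unit tax.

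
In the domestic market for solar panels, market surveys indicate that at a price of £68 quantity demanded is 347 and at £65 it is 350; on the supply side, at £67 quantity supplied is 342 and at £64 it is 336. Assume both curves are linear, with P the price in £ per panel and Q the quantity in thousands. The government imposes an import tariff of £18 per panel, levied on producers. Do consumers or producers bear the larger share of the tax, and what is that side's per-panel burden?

Consumers bear the larger share: £12 per panel.

Demand slope: (350 − 347)/(65 − 68) = -1, so Qd = 415 − P.
Supply slope: (336 − 342)/(64 − 67) = 2, so Qs = 2P + 208.
Before the tax: set 415 − P = 2P + 208 → P* = £69, Q* = 346.
With the tax collected from producers, supply shifts: Qs = 2(P − 18) + 208.
New equilibrium: consumers pay £81, producers receive £63, Q = 334. (Wedge: Pb − Ps = 18.)
Per-panel burden: consumers £12, producers £6.
Consumers take the larger share because demand is less price-elastic here (demand slope 1 vs supply slope 2).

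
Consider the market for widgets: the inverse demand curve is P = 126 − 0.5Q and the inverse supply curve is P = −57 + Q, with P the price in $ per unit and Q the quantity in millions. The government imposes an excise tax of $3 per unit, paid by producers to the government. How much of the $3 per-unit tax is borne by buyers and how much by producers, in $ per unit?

Buyers bear $1 per unit; producers bear $2 per unit.

Rewrite in direct form: Qd = 252 − 2P and Qs = P + 57.
Before the tax: set 252 − 2P = P + 57 → P* = $65, Q* = 122.
With the tax collected from producers, supply shifts: Qs = (P − 3) + 57.
New equilibrium: buyers pay $66, producers receive $63, Q = 120. (Wedge: Pb − Ps = 3.)
Burden on buyers: $1; on producers: $2. (They sum to $3.)
The less price-elastic side of the market bears the larger share of a per-unit tax.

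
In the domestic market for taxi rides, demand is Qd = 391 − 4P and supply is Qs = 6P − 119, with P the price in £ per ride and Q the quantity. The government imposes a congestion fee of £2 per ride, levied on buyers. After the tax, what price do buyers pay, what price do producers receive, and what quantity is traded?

Before the tax: set 391 − 4P = 6P − 119 → P* = £51, Q* = 187.
With the tax collected from buyers, demand (in seller-price terms) shifts: Qd = 391 − 4(P + 2).
New equilibrium: buyers pay £52.2, producers receive £50.2, Q = 182.2. (Wedge: Pb − Ps = 2.)
The less price-elastic side of the market bears the larger share of a per-unit tax.

Buyers pay £52.2; producers receive £50.2; quantity = 182.2.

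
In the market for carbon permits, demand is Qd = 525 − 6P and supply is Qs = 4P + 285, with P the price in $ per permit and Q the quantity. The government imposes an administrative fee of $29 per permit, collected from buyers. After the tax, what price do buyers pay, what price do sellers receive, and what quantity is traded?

Buyers pay $35.6; sellers receive $6.6; quantity = 311.4.

Before the tax: set 525 − 6P = 4P + 285 → P* = $24, Q* = 381.
With the tax collected from buyers, demand (in seller-price terms) shifts: Qd = 525 − 6(P + 29).
Solving gives Q = 311.4 with buyers paying $35.6 and sellers receiving $6.6 (the $29 wedge).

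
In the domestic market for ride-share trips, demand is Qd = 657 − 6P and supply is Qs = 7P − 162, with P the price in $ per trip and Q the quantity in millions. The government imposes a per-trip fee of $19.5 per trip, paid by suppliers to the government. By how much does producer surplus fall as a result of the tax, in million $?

Without the tax, 657 − 6P = 7P − 162 gives 13P = 819, so P* = $63 and Q* = 279.
With the tax collected from suppliers, supply shifts: Qs = 7(P − 19.5) − 162.
New equilibrium: buyers pay $73.5, suppliers receive $54, Q = 216. (Wedge: Pb − Ps = 19.5.)
ΔPS is the trapezoid between Q = 216 and Q = 279 of height $9: ½ · (279 + 216) · 9 = $2227.5.

Producer surplus falls by $2227.5 million.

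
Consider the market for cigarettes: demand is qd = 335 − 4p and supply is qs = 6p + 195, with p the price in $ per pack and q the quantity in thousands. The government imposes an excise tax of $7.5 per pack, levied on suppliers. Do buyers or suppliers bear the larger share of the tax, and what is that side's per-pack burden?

Without the tax, 335 − 4p = 6p + 195 gives 10p = 140, so p* = $14 and q* = 279.
With the tax collected from suppliers, supply shifts: qs = 6(p − 7.5) + 195.
New equilibrium: buyers pay $18.5, suppliers receive $11, q = 261. (Wedge: pb − ps = 7.5.)
Per-pack burden: buyers $4.5, suppliers $3.
Buyers take the larger share because demand is less price-elastic here (demand slope 4 vs supply slope 6).
The less price-elastic side of the market bears the larger share of a per-unit tax.

Buyers bear the larger share: $4.5 per pack.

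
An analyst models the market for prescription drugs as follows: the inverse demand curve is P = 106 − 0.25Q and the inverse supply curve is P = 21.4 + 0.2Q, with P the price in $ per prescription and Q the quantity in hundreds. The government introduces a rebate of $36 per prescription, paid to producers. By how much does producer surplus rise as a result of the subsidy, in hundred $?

Producer surplus rises by $3648 hundred.

Rewrite in direct form: Qd = 424 − 4P and Qs = 5P − 107.
Without the subsidy, 424 − 4P = 5P − 107 gives 9P = 531, so P* = $59 and Q* = 188.
With a per-unit subsidy paid to producers, each receives P + 36 per unit sold, so supply becomes Qs = 5(P + 36) − 107.
Solving gives Q = 268 with consumers paying $39 and producers receiving $75 (the $36 wedge).
ΔPS is the trapezoid between Q = 268 and Q = 188 of height $16: ½ · (188 + 268) · 16 = $3648.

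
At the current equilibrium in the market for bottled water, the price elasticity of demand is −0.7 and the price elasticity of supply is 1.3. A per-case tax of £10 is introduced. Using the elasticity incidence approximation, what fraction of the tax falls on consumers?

Incidence ratio: consumers' share ≈ εs / (εs + |εd|) = 1.3 / (1.3 + 0.7) = 0.65.
Supply is the more elastic side, so consumers bear the larger share.

Consumers' share ≈ 0.65.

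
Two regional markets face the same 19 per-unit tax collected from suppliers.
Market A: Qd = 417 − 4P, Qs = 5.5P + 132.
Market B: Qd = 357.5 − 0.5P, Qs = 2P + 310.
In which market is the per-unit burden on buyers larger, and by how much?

Market B, by 4.2.

Market A: pre-tax P* = 30, Q* = 297; post-tax Q = 253; per-unit burden on buyers = 11.
Market B: pre-tax P* = 19, Q* = 348; post-tax Q = 340.4; per-unit burden on buyers = 15.2.
Difference: 11 vs 15.2 → market B is larger by 4.2.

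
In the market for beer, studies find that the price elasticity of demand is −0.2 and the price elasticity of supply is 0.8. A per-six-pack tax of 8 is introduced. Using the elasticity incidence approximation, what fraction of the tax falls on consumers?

Incidence ratio: consumers' share ≈ εs / (εs + |εd|) = 0.8 / (0.8 + 0.2) = 0.8.
Supply is the more elastic side, so consumers bear the larger share.

Consumers' share ≈ 0.8.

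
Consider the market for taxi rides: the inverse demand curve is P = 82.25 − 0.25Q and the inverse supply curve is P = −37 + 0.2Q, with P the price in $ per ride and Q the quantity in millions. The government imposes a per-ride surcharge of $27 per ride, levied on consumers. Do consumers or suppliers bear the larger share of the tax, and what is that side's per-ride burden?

Consumers bear the larger share: $15 per ride.

Inverting to Q(P) form: Qd = 329 − 4P; Qs = 5P + 185.
Without the tax, 329 − 4P = 5P + 185 gives 9P = 144, so P* = $16 and Q* = 265.
With the tax collected from consumers, demand (in seller-price terms) shifts: Qd = 329 − 4(P + 27).
New equilibrium: consumers pay $31, suppliers receive $4, Q = 205. (Wedge: Pb − Ps = 27.)
Per-ride burden: consumers $15, suppliers $12.
Consumers take the larger share because demand is less price-elastic here (demand slope 4 vs supply slope 5).
The less price-elastic side of the market bears the larger share of a per-unit tax.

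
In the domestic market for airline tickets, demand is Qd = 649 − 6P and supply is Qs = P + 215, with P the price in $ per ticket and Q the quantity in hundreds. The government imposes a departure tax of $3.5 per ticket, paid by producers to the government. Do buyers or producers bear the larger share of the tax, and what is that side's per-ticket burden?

Before the tax: set 649 − 6P = P + 215 → P* = $62, Q* = 277.
With the tax collected from producers, supply shifts: Qs = (P − 3.5) + 215.
New equilibrium: buyers pay $62.5, producers receive $59, Q = 274. (Wedge: Pb − Ps = 3.5.)
Per-ticket burden: buyers $0.5, producers $3.
Producers take the larger share because supply is less price-elastic here (demand slope 6 vs supply slope 1).
The less price-elastic side of the market bears the larger share of a per-unit tax.

Producers bear the larger share: $3 per ticket.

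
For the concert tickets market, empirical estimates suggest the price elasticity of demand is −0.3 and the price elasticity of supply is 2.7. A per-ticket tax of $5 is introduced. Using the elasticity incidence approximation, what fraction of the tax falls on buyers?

Buyers' share ≈ 0.9.

Incidence ratio: buyers' share ≈ εs / (εs + |εd|) = 2.7 / (2.7 + 0.3) = 0.9.
Supply is the more elastic side, so buyers bear the larger share.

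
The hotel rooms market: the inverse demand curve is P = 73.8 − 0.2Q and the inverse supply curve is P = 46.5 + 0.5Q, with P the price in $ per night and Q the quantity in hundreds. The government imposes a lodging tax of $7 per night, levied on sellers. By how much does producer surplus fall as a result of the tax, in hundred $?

Rewrite in direct form: Qd = 369 − 5P and Qs = 2P − 93.
Without the tax, 369 − 5P = 2P − 93 gives 7P = 462, so P* = $66 and Q* = 39.
With the tax collected from sellers, supply shifts: Qs = 2(P − 7) − 93.
New equilibrium: buyers pay $68, sellers receive $61, Q = 29. (Wedge: Pb − Ps = 7.)
ΔPS is the trapezoid between Q = 29 and Q = 39 of height $5: ½ · (39 + 29) · 5 = $170.

Producer surplus falls by $170 hundred.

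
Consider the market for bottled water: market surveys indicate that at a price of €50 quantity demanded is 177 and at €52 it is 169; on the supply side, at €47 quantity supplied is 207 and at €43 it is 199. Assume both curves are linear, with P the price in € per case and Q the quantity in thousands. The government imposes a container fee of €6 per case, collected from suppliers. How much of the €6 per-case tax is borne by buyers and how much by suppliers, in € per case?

Buyers bear €2 per case; suppliers bear €4 per case.

Demand slope: (169 − 177)/(52 − 50) = -4, so Qd = 377 − 4P.
Supply slope: (199 − 207)/(43 − 47) = 2, so Qs = 2P + 113.
Before the tax: set 377 − 4P = 2P + 113 → P* = €44, Q* = 201.
With the tax collected from suppliers, supply shifts: Qs = 2(P − 6) + 113.
New equilibrium: buyers pay €46, suppliers receive €40, Q = 193. (Wedge: Pb − Ps = 6.)
Burden on buyers: €2; on suppliers: €4. (They sum to €6.)
The less price-elastic side of the market bears the larger share of a per-unit tax.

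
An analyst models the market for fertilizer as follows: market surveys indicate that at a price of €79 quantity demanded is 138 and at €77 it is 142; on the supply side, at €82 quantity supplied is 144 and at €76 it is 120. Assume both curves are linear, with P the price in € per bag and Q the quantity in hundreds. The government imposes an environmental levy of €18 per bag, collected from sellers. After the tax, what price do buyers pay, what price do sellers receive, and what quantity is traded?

Buyers pay €92; sellers receive €74; quantity = 112.

Demand slope: (142 − 138)/(77 − 79) = -2, so Qd = 296 − 2P.
Supply slope: (120 − 144)/(76 − 82) = 4, so Qs = 4P − 184.
Without the tax, 296 − 2P = 4P − 184 gives 6P = 480, so P* = €80 and Q* = 136.
With the tax collected from sellers, supply shifts: Qs = 4(P − 18) − 184.
Solving gives Q = 112 with buyers paying €92 and sellers receiving €74 (the €18 wedge).
The less price-elastic side of the market bears the larger share of a per-unit tax.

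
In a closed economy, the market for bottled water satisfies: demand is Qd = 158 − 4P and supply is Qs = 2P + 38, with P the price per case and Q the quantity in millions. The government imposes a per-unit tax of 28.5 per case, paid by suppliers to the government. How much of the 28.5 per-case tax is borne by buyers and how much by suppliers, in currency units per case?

Buyers bear 9.5 per case; suppliers bear 19 per case.

Before the tax: set 158 − 4P = 2P + 38 → P* = 20, Q* = 78.
With the tax collected from suppliers, supply shifts: Qs = 2(P − 28.5) + 38.
New equilibrium: buyers pay 29.5, suppliers receive 1, Q = 40. (Wedge: Pb − Ps = 28.5.)
Burden on buyers: 9.5; on suppliers: 19. (They sum to 28.5.)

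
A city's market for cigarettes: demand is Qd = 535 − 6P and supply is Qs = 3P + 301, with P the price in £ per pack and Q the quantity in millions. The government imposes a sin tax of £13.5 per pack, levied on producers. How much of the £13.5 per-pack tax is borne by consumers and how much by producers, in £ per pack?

Before the tax: set 535 − 6P = 3P + 301 → P* = £26, Q* = 379.
With the tax collected from producers, supply shifts: Qs = 3(P − 13.5) + 301.
Solving gives Q = 352 with consumers paying £30.5 and producers receiving £17 (the £13.5 wedge).
Burden on consumers: £4.5; on producers: £9. (They sum to £13.5.)

Consumers bear £4.5 per pack; producers bear £9 per pack.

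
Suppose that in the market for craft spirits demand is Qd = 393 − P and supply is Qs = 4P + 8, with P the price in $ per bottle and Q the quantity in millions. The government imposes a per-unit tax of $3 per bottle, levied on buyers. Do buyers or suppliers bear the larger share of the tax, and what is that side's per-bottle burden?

Buyers bear the larger share: $2.4 per bottle.

Before the tax: set 393 − P = 4P + 8 → P* = $77, Q* = 316.
With the tax collected from buyers, demand (in seller-price terms) shifts: Qd = 393 − (P + 3).
Solving gives Q = 313.6 with buyers paying $79.4 and suppliers receiving $76.4 (the $3 wedge).
Per-bottle burden: buyers $2.4, suppliers $0.6.
Buyers take the larger share because demand is less price-elastic here (demand slope 1 vs supply slope 4).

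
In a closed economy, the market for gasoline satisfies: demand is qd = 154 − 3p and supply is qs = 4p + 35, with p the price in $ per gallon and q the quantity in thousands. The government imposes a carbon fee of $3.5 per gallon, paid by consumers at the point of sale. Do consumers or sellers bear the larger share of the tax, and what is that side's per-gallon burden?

Consumers bear the larger share: $2 per gallon.

Before the tax: set 154 − 3p = 4p + 35 → p* = $17, q* = 103.
With the tax collected from consumers, demand (in seller-price terms) shifts: qd = 154 − 3(p + 3.5).
New equilibrium: consumers pay $19, sellers receive $15.5, q = 97. (Wedge: pb − ps = 3.5.)
Per-gallon burden: consumers $2, sellers $1.5.
Consumers take the larger share because demand is less price-elastic here (demand slope 3 vs supply slope 4).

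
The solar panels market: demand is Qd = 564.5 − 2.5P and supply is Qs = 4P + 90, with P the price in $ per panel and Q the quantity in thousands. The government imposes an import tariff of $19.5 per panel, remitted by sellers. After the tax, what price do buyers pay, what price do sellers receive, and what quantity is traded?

Buyers pay $85; sellers receive $65.5; quantity = 352.

Without the tax, 564.5 − 2.5P = 4P + 90 gives 6.5P = 474.5, so P* = $73 and Q* = 382.
With the tax collected from sellers, supply shifts: Qs = 4(P − 19.5) + 90.
Solving gives Q = 352 with buyers paying $85 and sellers receiving $65.5 (the $19.5 wedge).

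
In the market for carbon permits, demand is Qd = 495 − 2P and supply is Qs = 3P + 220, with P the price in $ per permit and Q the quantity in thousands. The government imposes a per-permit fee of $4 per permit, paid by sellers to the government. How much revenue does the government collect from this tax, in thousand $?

Tax revenue = $1520.8 thousand.

Before the tax: set 495 − 2P = 3P + 220 → P* = $55, Q* = 385.
With the tax collected from sellers, supply shifts: Qs = 3(P − 4) + 220.
New equilibrium: buyers pay $57.4, sellers receive $53.4, Q = 380.2. (Wedge: Pb − Ps = 4.)
Revenue = t · Q = 4 · 380.2 = $1520.8.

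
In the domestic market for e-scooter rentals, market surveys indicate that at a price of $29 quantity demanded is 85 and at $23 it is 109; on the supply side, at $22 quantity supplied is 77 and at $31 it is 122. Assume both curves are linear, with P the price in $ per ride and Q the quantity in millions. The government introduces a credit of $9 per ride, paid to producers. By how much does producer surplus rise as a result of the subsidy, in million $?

Demand slope: (109 − 85)/(23 − 29) = -4, so Qd = 201 − 4P.
Supply slope: (122 − 77)/(31 − 22) = 5, so Qs = 5P − 33.
Before the subsidy: set 201 − 4P = 5P − 33 → P* = $26, Q* = 97.
With a per-unit subsidy paid to producers, each receives P + 9 per unit sold, so supply becomes Qs = 5(P + 9) − 33.
New equilibrium: consumers pay $21, producers receive $30, Q = 117. (Wedge: Pb − Ps = −9.)
ΔPS is the trapezoid between Q = 117 and Q = 97 of height $4: ½ · (97 + 117) · 4 = $428.

Producer surplus rises by $428 million.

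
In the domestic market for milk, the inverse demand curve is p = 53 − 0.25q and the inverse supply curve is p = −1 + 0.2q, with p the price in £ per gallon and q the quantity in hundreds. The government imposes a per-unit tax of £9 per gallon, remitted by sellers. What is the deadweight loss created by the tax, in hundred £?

Rewrite in direct form: qd = 212 − 4p and qs = 5p + 5.
Without the tax, 212 − 4p = 5p + 5 gives 9p = 207, so p* = £23 and q* = 120.
With the tax collected from sellers, supply shifts: qs = 5(p − 9) + 5.
Solving gives q = 100 with consumers paying £28 and sellers receiving £19 (the £9 wedge).
Quantity falls by |ΔQ| = |120 − 100| = 20.
DWL = ½ · t · |ΔQ| = ½ · 9 · 20 = £90.

Deadweight loss = £90 hundred.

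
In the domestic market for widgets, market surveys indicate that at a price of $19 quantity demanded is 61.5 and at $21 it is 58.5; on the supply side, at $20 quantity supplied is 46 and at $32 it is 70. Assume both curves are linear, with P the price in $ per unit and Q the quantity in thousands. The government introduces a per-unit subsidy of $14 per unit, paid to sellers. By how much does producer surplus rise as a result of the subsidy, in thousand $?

Demand slope: (58.5 − 61.5)/(21 − 19) = -1.5, so Qd = 90 − 1.5P.
Supply slope: (70 − 46)/(32 − 20) = 2, so Qs = 2P + 6.
Before the subsidy: set 90 − 1.5P = 2P + 6 → P* = $24, Q* = 54.
With a per-unit subsidy paid to sellers, each receives P + 14 per unit sold, so supply becomes Qs = 2(P + 14) + 6.
Solving gives Q = 66 with consumers paying $16 and sellers receiving $30 (the $14 wedge).
ΔPS is the trapezoid between Q = 66 and Q = 54 of height $6: ½ · (54 + 66) · 6 = $360.

Producer surplus rises by $360 thousand.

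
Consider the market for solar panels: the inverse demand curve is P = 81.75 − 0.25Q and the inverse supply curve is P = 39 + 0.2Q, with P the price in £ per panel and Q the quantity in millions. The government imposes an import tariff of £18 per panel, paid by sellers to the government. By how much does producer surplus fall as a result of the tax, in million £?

Inverting to Q(P) form: Qd = 327 − 4P; Qs = 5P − 195.
Before the tax: set 327 − 4P = 5P − 195 → P* = £58, Q* = 95.
With the tax collected from sellers, supply shifts: Qs = 5(P − 18) − 195.
Solving gives Q = 55 with buyers paying £68 and sellers receiving £50 (the £18 wedge).
ΔPS is the trapezoid between Q = 55 and Q = 95 of height £8: ½ · (95 + 55) · 8 = £600.

Producer surplus falls by £600 million.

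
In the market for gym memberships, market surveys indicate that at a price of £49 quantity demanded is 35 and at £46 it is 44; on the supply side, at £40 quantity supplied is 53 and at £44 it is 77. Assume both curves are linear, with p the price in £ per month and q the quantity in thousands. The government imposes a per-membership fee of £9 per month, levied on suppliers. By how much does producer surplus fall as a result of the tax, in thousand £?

Producer surplus falls by £150 thousand.

Demand slope: (44 − 35)/(46 − 49) = -3, so qd = 182 − 3p.
Supply slope: (77 − 53)/(44 − 40) = 6, so qs = 6p − 187.
Without the tax, 182 − 3p = 6p − 187 gives 9p = 369, so p* = £41 and q* = 59.
With the tax collected from suppliers, supply shifts: qs = 6(p − 9) − 187.
New equilibrium: buyers pay £47, suppliers receive £38, q = 41. (Wedge: pb − ps = 9.)
ΔPS is the trapezoid between Q = 41 and Q = 59 of height £3: ½ · (59 + 41) · 3 = £150.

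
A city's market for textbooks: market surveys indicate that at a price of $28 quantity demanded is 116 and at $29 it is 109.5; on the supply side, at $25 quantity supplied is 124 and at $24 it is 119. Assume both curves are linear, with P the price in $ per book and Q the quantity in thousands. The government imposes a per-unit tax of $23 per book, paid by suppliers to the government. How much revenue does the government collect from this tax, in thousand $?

Demand slope: (109.5 − 116)/(29 − 28) = -6.5, so Qd = 298 − 6.5P.
Supply slope: (119 − 124)/(24 − 25) = 5, so Qs = 5P − 1.
Without the tax, 298 − 6.5P = 5P − 1 gives 11.5P = 299, so P* = $26 and Q* = 129.
With the tax collected from suppliers, supply shifts: Qs = 5(P − 23) − 1.
Solving gives Q = 64 with buyers paying $36 and suppliers receiving $13 (the $23 wedge).
Revenue = t · Q = 23 · 64 = $1472.

Tax revenue = $1472 thousand.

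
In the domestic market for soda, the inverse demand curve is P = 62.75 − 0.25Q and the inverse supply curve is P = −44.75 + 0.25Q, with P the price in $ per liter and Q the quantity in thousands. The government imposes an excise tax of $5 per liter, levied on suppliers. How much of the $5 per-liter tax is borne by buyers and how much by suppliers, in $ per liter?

Inverting to Q(P) form: Qd = 251 − 4P; Qs = 4P + 179.
Before the tax: set 251 − 4P = 4P + 179 → P* = $9, Q* = 215.
With the tax collected from suppliers, supply shifts: Qs = 4(P − 5) + 179.
New equilibrium: buyers pay $11.5, suppliers receive $6.5, Q = 205. (Wedge: Pb − Ps = 5.)
Burden on buyers: $2.5; on suppliers: $2.5. (They sum to $5.)
The less price-elastic side of the market bears the larger share of a per-unit tax.

Buyers bear $2.5 per liter; suppliers bear $2.5 per liter.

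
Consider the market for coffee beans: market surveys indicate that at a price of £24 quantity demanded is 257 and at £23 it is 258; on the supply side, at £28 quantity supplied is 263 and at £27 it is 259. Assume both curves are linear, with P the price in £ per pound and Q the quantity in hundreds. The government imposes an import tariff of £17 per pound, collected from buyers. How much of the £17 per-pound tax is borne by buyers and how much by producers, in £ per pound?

Buyers bear £13.6 per pound; producers bear £3.4 per pound.

Demand slope: (258 − 257)/(23 − 24) = -1, so Qd = 281 − P.
Supply slope: (259 − 263)/(27 − 28) = 4, so Qs = 4P + 151.
Before the tax: set 281 − P = 4P + 151 → P* = £26, Q* = 255.
With the tax collected from buyers, demand (in seller-price terms) shifts: Qd = 281 − (P + 17).
New equilibrium: buyers pay £39.6, producers receive £22.6, Q = 241.4. (Wedge: Pb − Ps = 17.)
Burden on buyers: £13.6; on producers: £3.4. (They sum to £17.)
The less price-elastic side of the market bears the larger share of a per-unit tax.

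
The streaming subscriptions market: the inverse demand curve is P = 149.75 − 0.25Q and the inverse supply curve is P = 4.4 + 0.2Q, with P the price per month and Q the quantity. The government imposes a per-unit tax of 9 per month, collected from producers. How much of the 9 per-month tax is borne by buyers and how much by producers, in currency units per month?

Buyers bear 5 per month; producers bear 4 per month.

Rewrite in direct form: Qd = 599 − 4P and Qs = 5P − 22.
Before the tax: set 599 − 4P = 5P − 22 → P* = 69, Q* = 323.
With the tax collected from producers, supply shifts: Qs = 5(P − 9) − 22.
New equilibrium: buyers pay 74, producers receive 65, Q = 303. (Wedge: Pb − Ps = 9.)
Burden on buyers: 5; on producers: 4. (They sum to 9.)
The less price-elastic side of the market bears the larger share of a per-unit tax.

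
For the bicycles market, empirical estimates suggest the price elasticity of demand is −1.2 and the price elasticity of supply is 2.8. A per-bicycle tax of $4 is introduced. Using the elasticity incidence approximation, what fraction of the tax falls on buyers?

Incidence ratio: buyers' share ≈ εs / (εs + |εd|) = 2.8 / (2.8 + 1.2) = 0.7.
Supply is the more elastic side, so buyers bear the larger share.

Buyers' share ≈ 0.7.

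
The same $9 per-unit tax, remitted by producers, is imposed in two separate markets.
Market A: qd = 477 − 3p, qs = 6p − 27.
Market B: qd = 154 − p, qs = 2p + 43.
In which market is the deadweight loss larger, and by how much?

Market A, by $54.

Market A: pre-tax p* = $56, q* = 309; post-tax q = 291; deadweight loss = $81.
Market B: pre-tax p* = $37, q* = 117; post-tax q = 111; deadweight loss = $27.
Difference: $81 vs $27 → market A is larger by $54.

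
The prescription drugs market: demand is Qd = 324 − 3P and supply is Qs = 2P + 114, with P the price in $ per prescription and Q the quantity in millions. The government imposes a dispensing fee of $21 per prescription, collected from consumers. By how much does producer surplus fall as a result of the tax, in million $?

Before the tax: set 324 − 3P = 2P + 114 → P* = $42, Q* = 198.
With the tax collected from consumers, demand (in seller-price terms) shifts: Qd = 324 − 3(P + 21).
Solving gives Q = 172.8 with consumers paying $50.4 and sellers receiving $29.4 (the $21 wedge).
ΔPS is the trapezoid between Q = 172.8 and Q = 198 of height $12.6: ½ · (198 + 172.8) · 12.6 = $2336.04.

Producer surplus falls by $2336.04 million.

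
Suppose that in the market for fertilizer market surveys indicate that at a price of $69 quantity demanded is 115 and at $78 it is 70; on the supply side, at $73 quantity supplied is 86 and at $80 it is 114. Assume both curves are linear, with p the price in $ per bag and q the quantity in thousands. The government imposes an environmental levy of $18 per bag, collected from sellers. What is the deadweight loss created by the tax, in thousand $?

Demand slope: (70 − 115)/(78 − 69) = -5, so qd = 460 − 5p.
Supply slope: (114 − 86)/(80 − 73) = 4, so qs = 4p − 206.
Without the tax, 460 − 5p = 4p − 206 gives 9p = 666, so p* = $74 and q* = 90.
With the tax collected from sellers, supply shifts: qs = 4(p − 18) − 206.
Solving gives q = 50 with buyers paying $82 and sellers receiving $64 (the $18 wedge).
Quantity falls by |ΔQ| = |90 − 50| = 40.
DWL = ½ · t · |ΔQ| = ½ · 18 · 40 = $360.

Deadweight loss = $360 thousand.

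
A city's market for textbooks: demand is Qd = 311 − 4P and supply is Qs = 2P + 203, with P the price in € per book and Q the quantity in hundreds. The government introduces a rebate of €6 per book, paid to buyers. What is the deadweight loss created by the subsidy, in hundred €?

Without the subsidy, 311 − 4P = 2P + 203 gives 6P = 108, so P* = €18 and Q* = 239.
With a per-unit subsidy paid to buyers, each effectively pays P − 6, so demand becomes Qd = 311 − 4(P − 6).
New equilibrium: buyers pay €16, sellers receive €22, Q = 247. (Wedge: Pb − Ps = −6.)
Quantity rises by |ΔQ| = |239 − 247| = 8.
DWL = ½ · t · |ΔQ| = ½ · 6 · 8 = €24.

Deadweight loss = €24 hundred.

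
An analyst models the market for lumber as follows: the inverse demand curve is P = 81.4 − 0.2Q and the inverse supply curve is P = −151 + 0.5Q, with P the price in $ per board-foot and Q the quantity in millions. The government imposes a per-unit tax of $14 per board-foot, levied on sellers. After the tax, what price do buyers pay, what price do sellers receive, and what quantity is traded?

Rewrite in direct form: Qd = 407 − 5P and Qs = 2P + 302.
Before the tax: set 407 − 5P = 2P + 302 → P* = $15, Q* = 332.
With the tax collected from sellers, supply shifts: Qs = 2(P − 14) + 302.
New equilibrium: buyers pay $19, sellers receive $5, Q = 312. (Wedge: Pb − Ps = 14.)

Buyers pay $19; sellers receive $5; quantity = 312.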